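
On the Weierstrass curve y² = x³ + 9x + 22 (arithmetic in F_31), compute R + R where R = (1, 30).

tangent at (1, 30): λ = (3·1² + 9)/(2·30) ≡ 12/29. 29⁻¹ ≡ 15 (mod 31), so λ ≡ 12·15 ≡ 25.
  x = λ² - 1 - 1 = 625 - 2 ≡ 3; y = λ·(1 - 3) - 30 ≡ 13. → (3, 13)

(3, 13)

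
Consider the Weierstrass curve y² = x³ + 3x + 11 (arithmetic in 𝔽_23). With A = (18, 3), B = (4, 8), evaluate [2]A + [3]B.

First 2A:
Repeated addition: build up to 2A.
2A: tangent at (18, 3): λ = (3·18² + 3)/(2·3) ≡ 9/6. 6⁻¹ ≡ 4 (mod 23), so λ ≡ 9·4 ≡ 13.
  x = λ² - 18 - 18 = 169 - 36 ≡ 18; y = λ·(18 - 18) - 3 ≡ 20. → (18, 20)
2A = (18, 20).
Next 3B:
Repeated addition: build up to 3B.
2B: tangent at (4, 8): λ = (3·4² + 3)/(2·8) ≡ 5/16. 16⁻¹ ≡ 13 (mod 23), so λ ≡ 5·13 ≡ 19.
  x = λ² - 4 - 4 = 361 - 8 ≡ 8; y = λ·(4 - 8) - 8 ≡ 8. → (8, 8)
3B: (8, 8) + (4, 8). λ = (8 - 8)/(4 - 8) ≡ 0/19 mod 23. 19⁻¹ ≡ 17 (mod 23), so λ ≡ 0.
  x = λ² - 8 - 4 = 0 - 12 ≡ 11; y = λ·(8 - 11) - 8 ≡ 15. → (11, 15)
3B = (11, 15).
Finally 2A + 3B:
(18, 20) + (11, 15). λ = (15 - 20)/(11 - 18) ≡ 18/16 mod 23. 16⁻¹ ≡ 13 (mod 23), so λ ≡ 4.
  x = λ² - 18 - 11 = 16 - 29 ≡ 10; y = λ·(18 - 10) - 20 ≡ 12. → (10, 12)

(10, 12)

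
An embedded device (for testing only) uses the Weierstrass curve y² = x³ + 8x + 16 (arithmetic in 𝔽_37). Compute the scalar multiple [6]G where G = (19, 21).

Repeated addition: build up to 6G.
2G: tangent at (19, 21): λ = (3·19² + 8)/(2·21) ≡ 18/5. 5⁻¹ ≡ 15 (mod 37), so λ ≡ 18·15 ≡ 11.
  x = λ² - 19 - 19 = 121 - 38 ≡ 9; y = λ·(19 - 9) - 21 ≡ 15. → (9, 15)
3G: (9, 15) + (19, 21). λ = (21 - 15)/(19 - 9) ≡ 6/10 mod 37. 10⁻¹ ≡ 26 (mod 37) since 10·26 = 260 ≡ 1, so λ ≡ 8.
  x = λ² - 9 - 19 = 64 - 28 ≡ 36; y = λ·(9 - 36) - 15 ≡ 28. → (36, 28)
4G: (36, 28) + (19, 21). λ = (21 - 28)/(19 - 36) ≡ 30/20 mod 37. 20⁻¹ ≡ 13 (mod 37), so λ ≡ 20.
  x = λ² - 36 - 19 = 400 - 55 ≡ 12; y = λ·(36 - 12) - 28 ≡ 8. → (12, 8)
5G: (12, 8) + (19, 21). λ = (21 - 8)/(19 - 12) ≡ 13/7 mod 37. 7⁻¹ ≡ 16 (mod 37), so λ ≡ 23.
  x = λ² - 12 - 19 = 529 - 31 ≡ 17; y = λ·(12 - 17) - 8 ≡ 25. → (17, 25)
6G: (17, 25) + (19, 21). λ = (21 - 25)/(19 - 17) ≡ 33/2 mod 37. 2⁻¹ ≡ 19 (mod 37) since 2·19 = 38 ≡ 1, so λ ≡ 35.
  x = λ² - 17 - 19 = 1225 - 36 ≡ 5; y = λ·(17 - 5) - 25 ≡ 25. → (5, 25)

(5, 25)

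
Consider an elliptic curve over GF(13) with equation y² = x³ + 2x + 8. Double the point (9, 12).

tangent at (9, 12): λ = (3·9² + 2)/(2·12) ≡ 11/11. 11⁻¹ ≡ 6 (mod 13), so λ ≡ 11·6 ≡ 1.
  x = λ² - 9 - 9 = 1 - 18 ≡ 9; y = λ·(9 - 9) - 12 ≡ 1. → (9, 1)

(9, 1)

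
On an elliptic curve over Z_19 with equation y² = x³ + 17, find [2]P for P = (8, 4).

tangent at (8, 4): λ = (3·8² + 0)/(2·4) ≡ 2/8. 8⁻¹ ≡ 12 (mod 19), so λ ≡ 2·12 ≡ 5.
  x = λ² - 8 - 8 = 25 - 16 ≡ 9; y = λ·(8 - 9) - 4 ≡ 10. → (9, 10)

(9, 10)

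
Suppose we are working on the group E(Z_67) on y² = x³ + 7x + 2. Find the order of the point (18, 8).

2P: tangent at (18, 8): λ = (3·18² + 7)/(2·8) ≡ 41/16. 16⁻¹ ≡ 21 (mod 67), so λ ≡ 41·21 ≡ 57.
  x = λ² - 18 - 18 = 3249 - 36 ≡ 64; y = λ·(18 - 64) - 8 ≡ 50. → (64, 50)
3P: (64, 50) + (18, 8). λ = (8 - 50)/(18 - 64) ≡ 25/21 mod 67. 21⁻¹ ≡ 16 (mod 67), so λ ≡ 65.
  x = λ² - 64 - 18 = 4225 - 82 ≡ 56; y = λ·(64 - 56) - 50 ≡ 1. → (56, 1)
4P: (56, 1) + (18, 8). λ = (8 - 1)/(18 - 56) ≡ 7/29 mod 67. 29⁻¹ ≡ 37 (mod 67) since 29·37 = 1073 ≡ 1, so λ ≡ 58.
  x = λ² - 56 - 18 = 3364 - 74 ≡ 7; y = λ·(56 - 7) - 1 ≡ 27. → (7, 27)
5P: (7, 27) + (18, 8). λ = (8 - 27)/(18 - 7) ≡ 48/11 mod 67. 11⁻¹ ≡ 61 (mod 67) since 11·61 = 671 ≡ 1, so λ ≡ 47.
  x = λ² - 7 - 18 = 2209 - 25 ≡ 40; y = λ·(7 - 40) - 27 ≡ 30. → (40, 30)
6P: (40, 30) + (18, 8). λ = (8 - 30)/(18 - 40) ≡ 45/45 mod 67. 45⁻¹ ≡ 3 (mod 67) since 45·3 = 135 ≡ 1, so λ ≡ 1.
  x = λ² - 40 - 18 = 1 - 58 ≡ 10; y = λ·(40 - 10) - 30 ≡ 0. → (10, 0)
7P: (10, 0) + (18, 8). λ = (8 - 0)/(18 - 10) ≡ 8/8 mod 67. 8⁻¹ ≡ 42 (mod 67) since 8·42 = 336 ≡ 1, so λ ≡ 1.
  x = λ² - 10 - 18 = 1 - 28 ≡ 40; y = λ·(10 - 40) - 0 ≡ 37. → (40, 37)
8P: (40, 37) + (18, 8). λ = (8 - 37)/(18 - 40) ≡ 38/45 mod 67. 45⁻¹ ≡ 3 (mod 67) since 45·3 = 135 ≡ 1, so λ ≡ 47.
  x = λ² - 40 - 18 = 2209 - 58 ≡ 7; y = λ·(40 - 7) - 37 ≡ 40. → (7, 40)
9P: (7, 40) + (18, 8). λ = (8 - 40)/(18 - 7) ≡ 35/11 mod 67. 11⁻¹ ≡ 61 (mod 67) since 11·61 = 671 ≡ 1, so λ ≡ 58.
  x = λ² - 7 - 18 = 3364 - 25 ≡ 56; y = λ·(7 - 56) - 40 ≡ 66. → (56, 66)
10P: (56, 66) + (18, 8). λ = (8 - 66)/(18 - 56) ≡ 9/29 mod 67. 29⁻¹ ≡ 37 (mod 67), so λ ≡ 65.
  x = λ² - 56 - 18 = 4225 - 74 ≡ 64; y = λ·(56 - 64) - 66 ≡ 17. → (64, 17)
11P: (64, 17) + (18, 8). λ = (8 - 17)/(18 - 64) ≡ 58/21 mod 67. 21⁻¹ ≡ 16 (mod 67), so λ ≡ 57.
  x = λ² - 64 - 18 = 3249 - 82 ≡ 18; y = λ·(64 - 18) - 17 ≡ 59. → (18, 59)
12P: (18, 59) + (18, 8): same x and y₁ ≡ -y₂, so the sum is ∞.
12P = ∞, so the order is 12.

12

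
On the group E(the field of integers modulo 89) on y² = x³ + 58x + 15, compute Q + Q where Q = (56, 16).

(67, 62)

tangent at (56, 16): λ = (3·56² + 58)/(2·16) ≡ 32/32. 32⁻¹ ≡ 64 (mod 89), so λ ≡ 32·64 ≡ 1.
  x = λ² - 56 - 56 = 1 - 112 ≡ 67; y = λ·(56 - 67) - 16 ≡ 62. → (67, 62)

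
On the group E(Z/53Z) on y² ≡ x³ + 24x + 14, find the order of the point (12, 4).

5

2P: tangent at (12, 4): λ = (3·12² + 24)/(2·4) ≡ 32/8. 8⁻¹ ≡ 20 (mod 53) since 8·20 = 160 ≡ 1, so λ ≡ 32·20 ≡ 4.
  x = λ² - 12 - 12 = 16 - 24 ≡ 45; y = λ·(12 - 45) - 4 ≡ 23. → (45, 23)
3P: (45, 23) + (12, 4). λ = (4 - 23)/(12 - 45) ≡ 34/20 mod 53. 20⁻¹ ≡ 8 (mod 53), so λ ≡ 7.
  x = λ² - 45 - 12 = 49 - 57 ≡ 45; y = λ·(45 - 45) - 23 ≡ 30. → (45, 30)
4P: (45, 30) + (12, 4). λ = (4 - 30)/(12 - 45) ≡ 27/20 mod 53. 20⁻¹ ≡ 8 (mod 53) since 20·8 = 160 ≡ 1, so λ ≡ 4.
  x = λ² - 45 - 12 = 16 - 57 ≡ 12; y = λ·(45 - 12) - 30 ≡ 49. → (12, 49)
5P: (12, 49) + (12, 4): same x and y₁ ≡ -y₂, so the sum is O.
5P = O, so the order is 5.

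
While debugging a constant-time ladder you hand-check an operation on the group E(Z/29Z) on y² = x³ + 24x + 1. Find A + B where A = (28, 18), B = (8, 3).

(28, 11)

(28, 18) + (8, 3). λ = (3 - 18)/(8 - 28) ≡ 14/9 mod 29. 9⁻¹ ≡ 13 (mod 29), so λ ≡ 8.
  x = λ² - 28 - 8 = 64 - 36 ≡ 28; y = λ·(28 - 28) - 18 ≡ 11. → (28, 11)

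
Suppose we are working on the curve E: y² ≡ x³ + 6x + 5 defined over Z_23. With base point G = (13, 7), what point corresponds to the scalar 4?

(6, 21)

Double-and-add on 4 = (100)₂. Start with G = (13, 7) for the leading 1-bit.
double: tangent at (13, 7): λ = (3·13² + 6)/(2·7) ≡ 7/14. 14⁻¹ ≡ 5 (mod 23), so λ ≡ 7·5 ≡ 12.
  x = λ² - 13 - 13 = 144 - 26 ≡ 3; y = λ·(13 - 3) - 7 ≡ 21. → (3, 21)
double: tangent at (3, 21): λ = (3·3² + 6)/(2·21) ≡ 10/19. 19⁻¹ ≡ 17 (mod 23), so λ ≡ 10·17 ≡ 9.
  x = λ² - 3 - 3 = 81 - 6 ≡ 6; y = λ·(3 - 6) - 21 ≡ 21. → (6, 21)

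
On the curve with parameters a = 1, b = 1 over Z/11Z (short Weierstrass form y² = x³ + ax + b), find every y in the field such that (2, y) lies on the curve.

x³ + 1x + 1 = 11 ≡ 0 (mod 11).
Only y = 0 satisfies y² ≡ 0.

0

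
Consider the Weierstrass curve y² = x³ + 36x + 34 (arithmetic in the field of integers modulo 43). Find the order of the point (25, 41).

10

2P: tangent at (25, 41): λ = (3·25² + 36)/(2·41) ≡ 19/39. 39⁻¹ ≡ 32 (mod 43) since 39·32 = 1248 ≡ 1, so λ ≡ 19·32 ≡ 6.
  x = λ² - 25 - 25 = 36 - 50 ≡ 29; y = λ·(25 - 29) - 41 ≡ 21. → (29, 21)
3P: (29, 21) + (25, 41). λ = (41 - 21)/(25 - 29) ≡ 20/39 mod 43. 39⁻¹ ≡ 32 (mod 43), so λ ≡ 38.
  x = λ² - 29 - 25 = 1444 - 54 ≡ 14; y = λ·(29 - 14) - 21 ≡ 33. → (14, 33)
4P: (14, 33) + (25, 41). λ = (41 - 33)/(25 - 14) ≡ 8/11 mod 43. 11⁻¹ ≡ 4 (mod 43), so λ ≡ 32.
  x = λ² - 14 - 25 = 1024 - 39 ≡ 39; y = λ·(14 - 39) - 33 ≡ 27. → (39, 27)
5P: (39, 27) + (25, 41). λ = (41 - 27)/(25 - 39) ≡ 14/29 mod 43. 29⁻¹ ≡ 3 (mod 43), so λ ≡ 42.
  x = λ² - 39 - 25 = 1764 - 64 ≡ 23; y = λ·(39 - 23) - 27 ≡ 0. → (23, 0)
6P: (23, 0) + (25, 41). λ = (41 - 0)/(25 - 23) ≡ 41/2 mod 43. 2⁻¹ ≡ 22 (mod 43) since 2·22 = 44 ≡ 1, so λ ≡ 42.
  x = λ² - 23 - 25 = 1764 - 48 ≡ 39; y = λ·(23 - 39) - 0 ≡ 16. → (39, 16)
7P: (39, 16) + (25, 41). λ = (41 - 16)/(25 - 39) ≡ 25/29 mod 43. 29⁻¹ ≡ 3 (mod 43) since 29·3 = 87 ≡ 1, so λ ≡ 32.
  x = λ² - 39 - 25 = 1024 - 64 ≡ 14; y = λ·(39 - 14) - 16 ≡ 10. → (14, 10)
8P: (14, 10) + (25, 41). λ = (41 - 10)/(25 - 14) ≡ 31/11 mod 43. 11⁻¹ ≡ 4 (mod 43) since 11·4 = 44 ≡ 1, so λ ≡ 38.
  x = λ² - 14 - 25 = 1444 - 39 ≡ 29; y = λ·(14 - 29) - 10 ≡ 22. → (29, 22)
9P: (29, 22) + (25, 41). λ = (41 - 22)/(25 - 29) ≡ 19/39 mod 43. 39⁻¹ ≡ 32 (mod 43), so λ ≡ 6.
  x = λ² - 29 - 25 = 36 - 54 ≡ 25; y = λ·(29 - 25) - 22 ≡ 2. → (25, 2)
10P: (25, 2) + (25, 41): same x and y₁ ≡ -y₂, so the sum is 𝒪.
10P = 𝒪, so the order is 10.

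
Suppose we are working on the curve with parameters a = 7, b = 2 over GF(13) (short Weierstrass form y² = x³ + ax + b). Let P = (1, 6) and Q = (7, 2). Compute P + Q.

(1, 6) + (7, 2). λ = (2 - 6)/(7 - 1) ≡ 9/6 mod 13. 6⁻¹ ≡ 11 (mod 13), so λ ≡ 8.
  x = λ² - 1 - 7 = 64 - 8 ≡ 4; y = λ·(1 - 4) - 6 ≡ 9. → (4, 9)

(4, 9)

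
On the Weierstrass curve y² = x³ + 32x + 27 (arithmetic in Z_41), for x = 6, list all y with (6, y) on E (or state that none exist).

5, 36

x³ + 32x + 27 = 435 ≡ 25 (mod 41).
Square roots of 25 mod 41: 5 and 36 (since 5² = 25 ≡ 25).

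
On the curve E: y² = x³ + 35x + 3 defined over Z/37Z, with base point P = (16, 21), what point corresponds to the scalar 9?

(16, 16)

Double-and-add on 9 = (1001)₂. Start with P = (16, 21) for the leading 1-bit.
double: tangent at (16, 21): λ = (3·16² + 35)/(2·21) ≡ 26/5. 5⁻¹ ≡ 15 (mod 37), so λ ≡ 26·15 ≡ 20.
  x = λ² - 16 - 16 = 400 - 32 ≡ 35; y = λ·(16 - 35) - 21 ≡ 6. → (35, 6)
double: tangent at (35, 6): λ = (3·35² + 35)/(2·6) ≡ 10/12. 12⁻¹ ≡ 34 (mod 37), so λ ≡ 10·34 ≡ 7.
  x = λ² - 35 - 35 = 49 - 70 ≡ 16; y = λ·(35 - 16) - 6 ≡ 16. → (16, 16)
double: tangent at (16, 16): λ = (3·16² + 35)/(2·16) ≡ 26/32. 32⁻¹ ≡ 22 (mod 37), so λ ≡ 26·22 ≡ 17.
  x = λ² - 16 - 16 = 289 - 32 ≡ 35; y = λ·(16 - 35) - 16 ≡ 31. → (35, 31)
add P: (35, 31) + (16, 21). λ = (21 - 31)/(16 - 35) ≡ 27/18 mod 37. 18⁻¹ ≡ 35 (mod 37), so λ ≡ 20.
  x = λ² - 35 - 16 = 400 - 51 ≡ 16; y = λ·(35 - 16) - 31 ≡ 16. → (16, 16)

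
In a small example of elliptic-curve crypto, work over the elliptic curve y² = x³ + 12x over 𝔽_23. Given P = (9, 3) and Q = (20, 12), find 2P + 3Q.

(20, 11)

First 2P:
Repeated addition: build up to 2P.
2P: tangent at (9, 3): λ = (3·9² + 12)/(2·3) ≡ 2/6. 6⁻¹ ≡ 4 (mod 23) since 6·4 = 24 ≡ 1, so λ ≡ 2·4 ≡ 8.
  x = λ² - 9 - 9 = 64 - 18 ≡ 0; y = λ·(9 - 0) - 3 ≡ 0. → (0, 0)
2P = (0, 0).
Next 3Q:
Repeated addition: build up to 3Q.
2Q: tangent at (20, 12): λ = (3·20² + 12)/(2·12) ≡ 16/1. 1⁻¹ ≡ 1 (mod 23) since 1·1 = 1 ≡ 1, so λ ≡ 16·1 ≡ 16.
  x = λ² - 20 - 20 = 256 - 40 ≡ 9; y = λ·(20 - 9) - 12 ≡ 3. → (9, 3)
3Q: (9, 3) + (20, 12). λ = (12 - 3)/(20 - 9) ≡ 9/11 mod 23. 11⁻¹ ≡ 21 (mod 23), so λ ≡ 5.
  x = λ² - 9 - 20 = 25 - 29 ≡ 19; y = λ·(9 - 19) - 3 ≡ 16. → (19, 16)
3Q = (19, 16).
Finally 2P + 3Q:
(0, 0) + (19, 16). λ = (16 - 0)/(19 - 0) ≡ 16/19 mod 23. 19⁻¹ ≡ 17 (mod 23) since 19·17 = 323 ≡ 1, so λ ≡ 19.
  x = λ² - 0 - 19 = 361 - 19 ≡ 20; y = λ·(0 - 20) - 0 ≡ 11. → (20, 11)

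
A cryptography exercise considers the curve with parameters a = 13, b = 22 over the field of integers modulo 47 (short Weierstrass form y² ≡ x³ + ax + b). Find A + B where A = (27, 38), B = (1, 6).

(27, 38) + (1, 6). λ = (6 - 38)/(1 - 27) ≡ 15/21 mod 47. 21⁻¹ ≡ 9 (mod 47), so λ ≡ 41.
  x = λ² - 27 - 1 = 1681 - 28 ≡ 8; y = λ·(27 - 8) - 38 ≡ 36. → (8, 36)

(8, 36)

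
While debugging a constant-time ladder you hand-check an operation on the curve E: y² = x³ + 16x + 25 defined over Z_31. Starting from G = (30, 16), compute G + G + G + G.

(23, 25)

Repeated addition: build up to 4G.
2G: tangent at (30, 16): λ = (3·30² + 16)/(2·16) ≡ 19/1. 1⁻¹ ≡ 1 (mod 31), so λ ≡ 19·1 ≡ 19.
  x = λ² - 30 - 30 = 361 - 60 ≡ 22; y = λ·(30 - 22) - 16 ≡ 12. → (22, 12)
3G: (22, 12) + (30, 16). λ = (16 - 12)/(30 - 22) ≡ 4/8 mod 31. 8⁻¹ ≡ 4 (mod 31), so λ ≡ 16.
  x = λ² - 22 - 30 = 256 - 52 ≡ 18; y = λ·(22 - 18) - 12 ≡ 21. → (18, 21)
4G: (18, 21) + (30, 16). λ = (16 - 21)/(30 - 18) ≡ 26/12 mod 31. 12⁻¹ ≡ 13 (mod 31) since 12·13 = 156 ≡ 1, so λ ≡ 28.
  x = λ² - 18 - 30 = 784 - 48 ≡ 23; y = λ·(18 - 23) - 21 ≡ 25. → (23, 25)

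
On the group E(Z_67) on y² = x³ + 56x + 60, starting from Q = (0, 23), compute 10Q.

Double-and-add on 10 = (1010)₂. Start with Q = (0, 23) for the leading 1-bit.
double: tangent at (0, 23): λ = (3·0² + 56)/(2·23) ≡ 56/46. 46⁻¹ ≡ 51 (mod 67), so λ ≡ 56·51 ≡ 42.
  x = λ² - 0 - 0 = 1764 - 0 ≡ 22; y = λ·(0 - 22) - 23 ≡ 58. → (22, 58)
double: tangent at (22, 58): λ = (3·22² + 56)/(2·58) ≡ 34/49. 49⁻¹ ≡ 26 (mod 67) since 49·26 = 1274 ≡ 1, so λ ≡ 34·26 ≡ 13.
  x = λ² - 22 - 22 = 169 - 44 ≡ 58; y = λ·(22 - 58) - 58 ≡ 10. → (58, 10)
add Q: (58, 10) + (0, 23). λ = (23 - 10)/(0 - 58) ≡ 13/9 mod 67. 9⁻¹ ≡ 15 (mod 67), so λ ≡ 61.
  x = λ² - 58 - 0 = 3721 - 58 ≡ 45; y = λ·(58 - 45) - 10 ≡ 46. → (45, 46)
double: tangent at (45, 46): λ = (3·45² + 56)/(2·46) ≡ 34/25. 25⁻¹ ≡ 59 (mod 67), so λ ≡ 34·59 ≡ 63.
  x = λ² - 45 - 45 = 3969 - 90 ≡ 60; y = λ·(45 - 60) - 46 ≡ 14. → (60, 14)

(60, 14)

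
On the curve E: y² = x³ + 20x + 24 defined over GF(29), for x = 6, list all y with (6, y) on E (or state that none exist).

none

x³ + 20x + 24 = 360 ≡ 12 (mod 29).
12 is a non-residue mod 29; no y exists.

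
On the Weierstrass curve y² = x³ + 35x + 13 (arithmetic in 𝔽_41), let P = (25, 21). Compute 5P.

Double-and-add on 5 = (101)₂. Start with P = (25, 21) for the leading 1-bit.
double: tangent at (25, 21): λ = (3·25² + 35)/(2·21) ≡ 24/1. 1⁻¹ ≡ 1 (mod 41), so λ ≡ 24·1 ≡ 24.
  x = λ² - 25 - 25 = 576 - 50 ≡ 34; y = λ·(25 - 34) - 21 ≡ 9. → (34, 9)
double: tangent at (34, 9): λ = (3·34² + 35)/(2·9) ≡ 18/18. 18⁻¹ ≡ 16 (mod 41), so λ ≡ 18·16 ≡ 1.
  x = λ² - 34 - 34 = 1 - 68 ≡ 15; y = λ·(34 - 15) - 9 ≡ 10. → (15, 10)
add P: (15, 10) + (25, 21). λ = (21 - 10)/(25 - 15) ≡ 11/10 mod 41. 10⁻¹ ≡ 37 (mod 41) since 10·37 = 370 ≡ 1, so λ ≡ 38.
  x = λ² - 15 - 25 = 1444 - 40 ≡ 10; y = λ·(15 - 10) - 10 ≡ 16. → (10, 16)

(10, 16)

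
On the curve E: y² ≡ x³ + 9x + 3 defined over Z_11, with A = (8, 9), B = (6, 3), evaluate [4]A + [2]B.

First 4A:
Double-and-add on 4 = (100)₂. Start with A = (8, 9) for the leading 1-bit.
double: tangent at (8, 9): λ = (3·8² + 9)/(2·9) ≡ 3/7. 7⁻¹ ≡ 8 (mod 11), so λ ≡ 3·8 ≡ 2.
  x = λ² - 8 - 8 = 4 - 16 ≡ 10; y = λ·(8 - 10) - 9 ≡ 9. → (10, 9)
double: tangent at (10, 9): λ = (3·10² + 9)/(2·9) ≡ 1/7. 7⁻¹ ≡ 8 (mod 11), so λ ≡ 1·8 ≡ 8.
  x = λ² - 10 - 10 = 64 - 20 ≡ 0; y = λ·(10 - 0) - 9 ≡ 5. → (0, 5)
4A = (0, 5).
Next 2B:
Repeated addition: build up to 2B.
2B: tangent at (6, 3): λ = (3·6² + 9)/(2·3) ≡ 7/6. 6⁻¹ ≡ 2 (mod 11) since 6·2 = 12 ≡ 1, so λ ≡ 7·2 ≡ 3.
  x = λ² - 6 - 6 = 9 - 12 ≡ 8; y = λ·(6 - 8) - 3 ≡ 2. → (8, 2)
2B = (8, 2).
Finally 4A + 2B:
(0, 5) + (8, 2). λ = (2 - 5)/(8 - 0) ≡ 8/8 mod 11. 8⁻¹ ≡ 7 (mod 11), so λ ≡ 1.
  x = λ² - 0 - 8 = 1 - 8 ≡ 4; y = λ·(0 - 4) - 5 ≡ 2. → (4, 2)

(4, 2)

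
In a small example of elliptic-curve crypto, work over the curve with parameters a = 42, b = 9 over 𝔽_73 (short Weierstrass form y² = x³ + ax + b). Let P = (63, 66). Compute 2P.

(70, 32)

tangent at (63, 66): λ = (3·63² + 42)/(2·66) ≡ 50/59. 59⁻¹ ≡ 26 (mod 73), so λ ≡ 50·26 ≡ 59.
  x = λ² - 63 - 63 = 3481 - 126 ≡ 70; y = λ·(63 - 70) - 66 ≡ 32. → (70, 32)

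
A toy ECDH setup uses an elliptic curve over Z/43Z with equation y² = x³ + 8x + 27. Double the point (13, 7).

(26, 40)

tangent at (13, 7): λ = (3·13² + 8)/(2·7) ≡ 42/14. 14⁻¹ ≡ 40 (mod 43) since 14·40 = 560 ≡ 1, so λ ≡ 42·40 ≡ 3.
  x = λ² - 13 - 13 = 9 - 26 ≡ 26; y = λ·(13 - 26) - 7 ≡ 40. → (26, 40)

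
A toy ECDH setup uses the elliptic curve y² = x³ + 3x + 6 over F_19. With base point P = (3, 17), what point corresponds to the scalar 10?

Double-and-add on 10 = (1010)₂. Start with P = (3, 17) for the leading 1-bit.
double: tangent at (3, 17): λ = (3·3² + 3)/(2·17) ≡ 11/15. 15⁻¹ ≡ 14 (mod 19) since 15·14 = 210 ≡ 1, so λ ≡ 11·14 ≡ 2.
  x = λ² - 3 - 3 = 4 - 6 ≡ 17; y = λ·(3 - 17) - 17 ≡ 12. → (17, 12)
double: tangent at (17, 12): λ = (3·17² + 3)/(2·12) ≡ 15/5. 5⁻¹ ≡ 4 (mod 19) since 5·4 = 20 ≡ 1, so λ ≡ 15·4 ≡ 3.
  x = λ² - 17 - 17 = 9 - 34 ≡ 13; y = λ·(17 - 13) - 12 ≡ 0. → (13, 0)
add P: (13, 0) + (3, 17). λ = (17 - 0)/(3 - 13) ≡ 17/9 mod 19. 9⁻¹ ≡ 17 (mod 19), so λ ≡ 4.
  x = λ² - 13 - 3 = 16 - 16 ≡ 0; y = λ·(13 - 0) - 0 ≡ 14. → (0, 14)
double: tangent at (0, 14): λ = (3·0² + 3)/(2·14) ≡ 3/9. 9⁻¹ ≡ 17 (mod 19) since 9·17 = 153 ≡ 1, so λ ≡ 3·17 ≡ 13.
  x = λ² - 0 - 0 = 169 - 0 ≡ 17; y = λ·(0 - 17) - 14 ≡ 12. → (17, 12)

(17, 12)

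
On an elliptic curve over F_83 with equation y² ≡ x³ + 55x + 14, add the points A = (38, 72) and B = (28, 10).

(38, 72) + (28, 10). λ = (10 - 72)/(28 - 38) ≡ 21/73 mod 83. 73⁻¹ ≡ 58 (mod 83), so λ ≡ 56.
  x = λ² - 38 - 28 = 3136 - 66 ≡ 82; y = λ·(38 - 82) - 72 ≡ 37. → (82, 37)

(82, 37)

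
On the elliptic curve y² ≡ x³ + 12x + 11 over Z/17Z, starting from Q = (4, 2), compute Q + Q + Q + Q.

(7, 8)

Repeated addition: build up to 4Q.
2Q: tangent at (4, 2): λ = (3·4² + 12)/(2·2) ≡ 9/4. 4⁻¹ ≡ 13 (mod 17) since 4·13 = 52 ≡ 1, so λ ≡ 9·13 ≡ 15.
  x = λ² - 4 - 4 = 225 - 8 ≡ 13; y = λ·(4 - 13) - 2 ≡ 16. → (13, 16)
3Q: (13, 16) + (4, 2). λ = (2 - 16)/(4 - 13) ≡ 3/8 mod 17. 8⁻¹ ≡ 15 (mod 17), so λ ≡ 11.
  x = λ² - 13 - 4 = 121 - 17 ≡ 2; y = λ·(13 - 2) - 16 ≡ 3. → (2, 3)
4Q: (2, 3) + (4, 2). λ = (2 - 3)/(4 - 2) ≡ 16/2 mod 17. 2⁻¹ ≡ 9 (mod 17) since 2·9 = 18 ≡ 1, so λ ≡ 8.
  x = λ² - 2 - 4 = 64 - 6 ≡ 7; y = λ·(2 - 7) - 3 ≡ 8. → (7, 8)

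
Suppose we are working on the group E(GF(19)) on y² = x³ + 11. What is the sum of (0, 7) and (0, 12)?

O

The two points share x = 0 and their y-coordinates satisfy 7 + 12 ≡ 0 (mod 19), so they are inverses. Their sum is 𝒪.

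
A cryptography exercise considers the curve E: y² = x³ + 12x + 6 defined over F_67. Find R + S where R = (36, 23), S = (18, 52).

(36, 23) + (18, 52). λ = (52 - 23)/(18 - 36) ≡ 29/49 mod 67. 49⁻¹ ≡ 26 (mod 67) since 49·26 = 1274 ≡ 1, so λ ≡ 17.
  x = λ² - 36 - 18 = 289 - 54 ≡ 34; y = λ·(36 - 34) - 23 ≡ 11. → (34, 11)

(34, 11)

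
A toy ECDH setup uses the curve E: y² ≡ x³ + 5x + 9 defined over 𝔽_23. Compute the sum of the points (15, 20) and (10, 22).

(0, 20)

(15, 20) + (10, 22). λ = (22 - 20)/(10 - 15) ≡ 2/18 mod 23. 18⁻¹ ≡ 9 (mod 23), so λ ≡ 18.
  x = λ² - 15 - 10 = 324 - 25 ≡ 0; y = λ·(15 - 0) - 20 ≡ 20. → (0, 20)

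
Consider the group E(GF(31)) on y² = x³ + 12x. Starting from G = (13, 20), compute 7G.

Double-and-add on 7 = (111)₂. Start with G = (13, 20) for the leading 1-bit.
double: tangent at (13, 20): λ = (3·13² + 12)/(2·20) ≡ 23/9. 9⁻¹ ≡ 7 (mod 31), so λ ≡ 23·7 ≡ 6.
  x = λ² - 13 - 13 = 36 - 26 ≡ 10; y = λ·(13 - 10) - 20 ≡ 29. → (10, 29)
add G: (10, 29) + (13, 20). λ = (20 - 29)/(13 - 10) ≡ 22/3 mod 31. 3⁻¹ ≡ 21 (mod 31), so λ ≡ 28.
  x = λ² - 10 - 13 = 784 - 23 ≡ 17; y = λ·(10 - 17) - 29 ≡ 23. → (17, 23)
double: tangent at (17, 23): λ = (3·17² + 12)/(2·23) ≡ 11/15. 15⁻¹ ≡ 29 (mod 31) since 15·29 = 435 ≡ 1, so λ ≡ 11·29 ≡ 9.
  x = λ² - 17 - 17 = 81 - 34 ≡ 16; y = λ·(17 - 16) - 23 ≡ 17. → (16, 17)
add G: (16, 17) + (13, 20). λ = (20 - 17)/(13 - 16) ≡ 3/28 mod 31. 28⁻¹ ≡ 10 (mod 31) since 28·10 = 280 ≡ 1, so λ ≡ 30.
  x = λ² - 16 - 13 = 900 - 29 ≡ 3; y = λ·(16 - 3) - 17 ≡ 1. → (3, 1)

(3, 1)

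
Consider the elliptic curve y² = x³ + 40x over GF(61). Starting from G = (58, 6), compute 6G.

Repeated addition: build up to 6G.
2G: tangent at (58, 6): λ = (3·58² + 40)/(2·6) ≡ 6/12. 12⁻¹ ≡ 56 (mod 61) since 12·56 = 672 ≡ 1, so λ ≡ 6·56 ≡ 31.
  x = λ² - 58 - 58 = 961 - 116 ≡ 52; y = λ·(58 - 52) - 6 ≡ 58. → (52, 58)
3G: (52, 58) + (58, 6). λ = (6 - 58)/(58 - 52) ≡ 9/6 mod 61. 6⁻¹ ≡ 51 (mod 61), so λ ≡ 32.
  x = λ² - 52 - 58 = 1024 - 110 ≡ 60; y = λ·(52 - 60) - 58 ≡ 52. → (60, 52)
4G: (60, 52) + (58, 6). λ = (6 - 52)/(58 - 60) ≡ 15/59 mod 61. 59⁻¹ ≡ 30 (mod 61) since 59·30 = 1770 ≡ 1, so λ ≡ 23.
  x = λ² - 60 - 58 = 529 - 118 ≡ 45; y = λ·(60 - 45) - 52 ≡ 49. → (45, 49)
5G: (45, 49) + (58, 6). λ = (6 - 49)/(58 - 45) ≡ 18/13 mod 61. 13⁻¹ ≡ 47 (mod 61), so λ ≡ 53.
  x = λ² - 45 - 58 = 2809 - 103 ≡ 22; y = λ·(45 - 22) - 49 ≡ 11. → (22, 11)
6G: (22, 11) + (58, 6). λ = (6 - 11)/(58 - 22) ≡ 56/36 mod 61. 36⁻¹ ≡ 39 (mod 61), so λ ≡ 49.
  x = λ² - 22 - 58 = 2401 - 80 ≡ 3; y = λ·(22 - 3) - 11 ≡ 5. → (3, 5)

(3, 5)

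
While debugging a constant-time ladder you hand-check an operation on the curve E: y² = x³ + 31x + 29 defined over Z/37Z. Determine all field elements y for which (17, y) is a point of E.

x³ + 31x + 29 = 5469 ≡ 30 (mod 37).
Square roots of 30 mod 37: 17 and 20 (since 17² = 289 ≡ 30).

17, 20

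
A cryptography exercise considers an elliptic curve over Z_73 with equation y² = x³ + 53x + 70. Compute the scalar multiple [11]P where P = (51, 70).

Repeated addition: build up to 11P.
2P: tangent at (51, 70): λ = (3·51² + 53)/(2·70) ≡ 45/67. 67⁻¹ ≡ 12 (mod 73), so λ ≡ 45·12 ≡ 29.
  x = λ² - 51 - 51 = 841 - 102 ≡ 9; y = λ·(51 - 9) - 70 ≡ 53. → (9, 53)
3P: (9, 53) + (51, 70). λ = (70 - 53)/(51 - 9) ≡ 17/42 mod 73. 42⁻¹ ≡ 40 (mod 73) since 42·40 = 1680 ≡ 1, so λ ≡ 23.
  x = λ² - 9 - 51 = 529 - 60 ≡ 31; y = λ·(9 - 31) - 53 ≡ 25. → (31, 25)
4P: (31, 25) + (51, 70). λ = (70 - 25)/(51 - 31) ≡ 45/20 mod 73. 20⁻¹ ≡ 11 (mod 73) since 20·11 = 220 ≡ 1, so λ ≡ 57.
  x = λ² - 31 - 51 = 3249 - 82 ≡ 28; y = λ·(31 - 28) - 25 ≡ 0. → (28, 0)
5P: (28, 0) + (51, 70). λ = (70 - 0)/(51 - 28) ≡ 70/23 mod 73. 23⁻¹ ≡ 54 (mod 73), so λ ≡ 57.
  x = λ² - 28 - 51 = 3249 - 79 ≡ 31; y = λ·(28 - 31) - 0 ≡ 48. → (31, 48)
6P: (31, 48) + (51, 70). λ = (70 - 48)/(51 - 31) ≡ 22/20 mod 73. 20⁻¹ ≡ 11 (mod 73), so λ ≡ 23.
  x = λ² - 31 - 51 = 529 - 82 ≡ 9; y = λ·(31 - 9) - 48 ≡ 20. → (9, 20)
7P: (9, 20) + (51, 70). λ = (70 - 20)/(51 - 9) ≡ 50/42 mod 73. 42⁻¹ ≡ 40 (mod 73), so λ ≡ 29.
  x = λ² - 9 - 51 = 841 - 60 ≡ 51; y = λ·(9 - 51) - 20 ≡ 3. → (51, 3)
8P: (51, 3) + (51, 70): same x and y₁ ≡ -y₂, so the sum is O.
9P: O + (51, 70) = (51, 70) (identity).
10P: tangent at (51, 70): λ = (3·51² + 53)/(2·70) ≡ 45/67. 67⁻¹ ≡ 12 (mod 73), so λ ≡ 45·12 ≡ 29.
  x = λ² - 51 - 51 = 841 - 102 ≡ 9; y = λ·(51 - 9) - 70 ≡ 53. → (9, 53)
11P: (9, 53) + (51, 70). λ = (70 - 53)/(51 - 9) ≡ 17/42 mod 73. 42⁻¹ ≡ 40 (mod 73), so λ ≡ 23.
  x = λ² - 9 - 51 = 529 - 60 ≡ 31; y = λ·(9 - 31) - 53 ≡ 25. → (31, 25)

(31, 25)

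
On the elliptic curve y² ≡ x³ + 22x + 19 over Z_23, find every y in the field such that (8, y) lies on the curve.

none

x³ + 22x + 19 = 707 ≡ 17 (mod 23).
17 is a non-residue mod 23; no y exists.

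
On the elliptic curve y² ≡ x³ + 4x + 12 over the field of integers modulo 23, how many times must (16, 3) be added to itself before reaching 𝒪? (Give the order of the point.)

2P: tangent at (16, 3): λ = (3·16² + 4)/(2·3) ≡ 13/6. 6⁻¹ ≡ 4 (mod 23), so λ ≡ 13·4 ≡ 6.
  x = λ² - 16 - 16 = 36 - 32 ≡ 4; y = λ·(16 - 4) - 3 ≡ 0. → (4, 0)
3P: (4, 0) + (16, 3). λ = (3 - 0)/(16 - 4) ≡ 3/12 mod 23. 12⁻¹ ≡ 2 (mod 23), so λ ≡ 6.
  x = λ² - 4 - 16 = 36 - 20 ≡ 16; y = λ·(4 - 16) - 0 ≡ 20. → (16, 20)
4P: (16, 20) + (16, 3): same x and y₁ ≡ -y₂, so the sum is 𝒪.
4P = 𝒪, so the order is 4.

4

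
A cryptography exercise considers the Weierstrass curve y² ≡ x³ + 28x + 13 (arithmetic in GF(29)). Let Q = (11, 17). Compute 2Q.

(16, 27)

tangent at (11, 17): λ = (3·11² + 28)/(2·17) ≡ 14/5. 5⁻¹ ≡ 6 (mod 29), so λ ≡ 14·6 ≡ 26.
  x = λ² - 11 - 11 = 676 - 22 ≡ 16; y = λ·(11 - 16) - 17 ≡ 27. → (16, 27)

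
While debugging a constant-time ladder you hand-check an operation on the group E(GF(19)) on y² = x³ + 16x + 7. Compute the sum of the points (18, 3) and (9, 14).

(18, 3) + (9, 14). λ = (14 - 3)/(9 - 18) ≡ 11/10 mod 19. 10⁻¹ ≡ 2 (mod 19) since 10·2 = 20 ≡ 1, so λ ≡ 3.
  x = λ² - 18 - 9 = 9 - 27 ≡ 1; y = λ·(18 - 1) - 3 ≡ 10. → (1, 10)

(1, 10)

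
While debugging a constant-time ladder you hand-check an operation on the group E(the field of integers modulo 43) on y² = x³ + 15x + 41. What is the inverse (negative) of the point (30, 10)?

-(30, 10) = (30, -10 mod 43) = (30, 33).

(30, 33)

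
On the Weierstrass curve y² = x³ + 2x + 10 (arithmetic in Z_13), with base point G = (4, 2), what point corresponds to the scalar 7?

(2, 3)

Double-and-add on 7 = (111)₂. Start with G = (4, 2) for the leading 1-bit.
double: tangent at (4, 2): λ = (3·4² + 2)/(2·2) ≡ 11/4. 4⁻¹ ≡ 10 (mod 13), so λ ≡ 11·10 ≡ 6.
  x = λ² - 4 - 4 = 36 - 8 ≡ 2; y = λ·(4 - 2) - 2 ≡ 10. → (2, 10)
add G: (2, 10) + (4, 2). λ = (2 - 10)/(4 - 2) ≡ 5/2 mod 13. 2⁻¹ ≡ 7 (mod 13), so λ ≡ 9.
  x = λ² - 2 - 4 = 81 - 6 ≡ 10; y = λ·(2 - 10) - 10 ≡ 9. → (10, 9)
double: tangent at (10, 9): λ = (3·10² + 2)/(2·9) ≡ 3/5. 5⁻¹ ≡ 8 (mod 13), so λ ≡ 3·8 ≡ 11.
  x = λ² - 10 - 10 = 121 - 20 ≡ 10; y = λ·(10 - 10) - 9 ≡ 4. → (10, 4)
add G: (10, 4) + (4, 2). λ = (2 - 4)/(4 - 10) ≡ 11/7 mod 13. 7⁻¹ ≡ 2 (mod 13) since 7·2 = 14 ≡ 1, so λ ≡ 9.
  x = λ² - 10 - 4 = 81 - 14 ≡ 2; y = λ·(10 - 2) - 4 ≡ 3. → (2, 3)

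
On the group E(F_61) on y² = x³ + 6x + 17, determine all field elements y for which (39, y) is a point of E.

20, 41

x³ + 6x + 17 = 59570 ≡ 34 (mod 61).
Square roots of 34 mod 61: 20 and 41 (since 20² = 400 ≡ 34).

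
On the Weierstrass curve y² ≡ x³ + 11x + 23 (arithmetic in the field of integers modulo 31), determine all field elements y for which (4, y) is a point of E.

x³ + 11x + 23 = 131 ≡ 7 (mod 31).
Square roots of 7 mod 31: 10 and 21 (since 10² = 100 ≡ 7).

10, 21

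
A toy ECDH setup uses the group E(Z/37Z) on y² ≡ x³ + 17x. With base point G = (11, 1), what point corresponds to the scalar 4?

Repeated addition: build up to 4G.
2G: tangent at (11, 1): λ = (3·11² + 17)/(2·1) ≡ 10/2. 2⁻¹ ≡ 19 (mod 37), so λ ≡ 10·19 ≡ 5.
  x = λ² - 11 - 11 = 25 - 22 ≡ 3; y = λ·(11 - 3) - 1 ≡ 2. → (3, 2)
3G: (3, 2) + (11, 1). λ = (1 - 2)/(11 - 3) ≡ 36/8 mod 37. 8⁻¹ ≡ 14 (mod 37), so λ ≡ 23.
  x = λ² - 3 - 11 = 529 - 14 ≡ 34; y = λ·(3 - 34) - 2 ≡ 25. → (34, 25)
4G: (34, 25) + (11, 1). λ = (1 - 25)/(11 - 34) ≡ 13/14 mod 37. 14⁻¹ ≡ 8 (mod 37) since 14·8 = 112 ≡ 1, so λ ≡ 30.
  x = λ² - 34 - 11 = 900 - 45 ≡ 4; y = λ·(34 - 4) - 25 ≡ 24. → (4, 24)

(4, 24)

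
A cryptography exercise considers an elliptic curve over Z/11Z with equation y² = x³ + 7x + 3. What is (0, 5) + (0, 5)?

tangent at (0, 5): λ = (3·0² + 7)/(2·5) ≡ 7/10. 10⁻¹ ≡ 10 (mod 11) since 10·10 = 100 ≡ 1, so λ ≡ 7·10 ≡ 4.
  x = λ² - 0 - 0 = 16 - 0 ≡ 5; y = λ·(0 - 5) - 5 ≡ 8. → (5, 8)

(5, 8)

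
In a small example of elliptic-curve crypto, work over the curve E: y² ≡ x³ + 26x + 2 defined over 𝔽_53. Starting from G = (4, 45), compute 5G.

(16, 50)

Repeated addition: build up to 5G.
2G: tangent at (4, 45): λ = (3·4² + 26)/(2·45) ≡ 21/37. 37⁻¹ ≡ 43 (mod 53), so λ ≡ 21·43 ≡ 2.
  x = λ² - 4 - 4 = 4 - 8 ≡ 49; y = λ·(4 - 49) - 45 ≡ 24. → (49, 24)
3G: (49, 24) + (4, 45). λ = (45 - 24)/(4 - 49) ≡ 21/8 mod 53. 8⁻¹ ≡ 20 (mod 53) since 8·20 = 160 ≡ 1, so λ ≡ 49.
  x = λ² - 49 - 4 = 2401 - 53 ≡ 16; y = λ·(49 - 16) - 24 ≡ 3. → (16, 3)
4G: (16, 3) + (4, 45). λ = (45 - 3)/(4 - 16) ≡ 42/41 mod 53. 41⁻¹ ≡ 22 (mod 53) since 41·22 = 902 ≡ 1, so λ ≡ 23.
  x = λ² - 16 - 4 = 529 - 20 ≡ 32; y = λ·(16 - 32) - 3 ≡ 0. → (32, 0)
5G: (32, 0) + (4, 45). λ = (45 - 0)/(4 - 32) ≡ 45/25 mod 53. 25⁻¹ ≡ 17 (mod 53), so λ ≡ 23.
  x = λ² - 32 - 4 = 529 - 36 ≡ 16; y = λ·(32 - 16) - 0 ≡ 50. → (16, 50)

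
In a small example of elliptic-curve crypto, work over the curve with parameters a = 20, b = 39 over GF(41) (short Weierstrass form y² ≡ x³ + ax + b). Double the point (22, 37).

tangent at (22, 37): λ = (3·22² + 20)/(2·37) ≡ 37/33. 33⁻¹ ≡ 5 (mod 41) since 33·5 = 165 ≡ 1, so λ ≡ 37·5 ≡ 21.
  x = λ² - 22 - 22 = 441 - 44 ≡ 28; y = λ·(22 - 28) - 37 ≡ 1. → (28, 1)

(28, 1)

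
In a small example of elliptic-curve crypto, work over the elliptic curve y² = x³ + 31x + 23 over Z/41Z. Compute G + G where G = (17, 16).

(32, 32)

tangent at (17, 16): λ = (3·17² + 31)/(2·16) ≡ 37/32. 32⁻¹ ≡ 9 (mod 41), so λ ≡ 37·9 ≡ 5.
  x = λ² - 17 - 17 = 25 - 34 ≡ 32; y = λ·(17 - 32) - 16 ≡ 32. → (32, 32)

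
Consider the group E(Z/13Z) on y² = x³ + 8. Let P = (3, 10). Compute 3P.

Repeated addition: build up to 3P.
2P: tangent at (3, 10): λ = (3·3² + 0)/(2·10) ≡ 1/7. 7⁻¹ ≡ 2 (mod 13) since 7·2 = 14 ≡ 1, so λ ≡ 1·2 ≡ 2.
  x = λ² - 3 - 3 = 4 - 6 ≡ 11; y = λ·(3 - 11) - 10 ≡ 0. → (11, 0)
3P: (11, 0) + (3, 10). λ = (10 - 0)/(3 - 11) ≡ 10/5 mod 13. 5⁻¹ ≡ 8 (mod 13) since 5·8 = 40 ≡ 1, so λ ≡ 2.
  x = λ² - 11 - 3 = 4 - 14 ≡ 3; y = λ·(11 - 3) - 0 ≡ 3. → (3, 3)

(3, 3)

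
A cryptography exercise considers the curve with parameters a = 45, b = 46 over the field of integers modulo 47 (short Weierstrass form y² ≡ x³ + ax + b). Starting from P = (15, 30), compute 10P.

Double-and-add on 10 = (1010)₂. Start with P = (15, 30) for the leading 1-bit.
double: tangent at (15, 30): λ = (3·15² + 45)/(2·30) ≡ 15/13. 13⁻¹ ≡ 29 (mod 47), so λ ≡ 15·29 ≡ 12.
  x = λ² - 15 - 15 = 144 - 30 ≡ 20; y = λ·(15 - 20) - 30 ≡ 4. → (20, 4)
double: tangent at (20, 4): λ = (3·20² + 45)/(2·4) ≡ 23/8. 8⁻¹ ≡ 6 (mod 47) since 8·6 = 48 ≡ 1, so λ ≡ 23·6 ≡ 44.
  x = λ² - 20 - 20 = 1936 - 40 ≡ 16; y = λ·(20 - 16) - 4 ≡ 31. → (16, 31)
add P: (16, 31) + (15, 30). λ = (30 - 31)/(15 - 16) ≡ 46/46 mod 47. 46⁻¹ ≡ 46 (mod 47), so λ ≡ 1.
  x = λ² - 16 - 15 = 1 - 31 ≡ 17; y = λ·(16 - 17) - 31 ≡ 15. → (17, 15)
double: tangent at (17, 15): λ = (3·17² + 45)/(2·15) ≡ 19/30. 30⁻¹ ≡ 11 (mod 47) since 30·11 = 330 ≡ 1, so λ ≡ 19·11 ≡ 21.
  x = λ² - 17 - 17 = 441 - 34 ≡ 31; y = λ·(17 - 31) - 15 ≡ 20. → (31, 20)

(31, 20)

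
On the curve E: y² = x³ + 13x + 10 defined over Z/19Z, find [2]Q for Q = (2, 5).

tangent at (2, 5): λ = (3·2² + 13)/(2·5) ≡ 6/10. 10⁻¹ ≡ 2 (mod 19) since 10·2 = 20 ≡ 1, so λ ≡ 6·2 ≡ 12.
  x = λ² - 2 - 2 = 144 - 4 ≡ 7; y = λ·(2 - 7) - 5 ≡ 11. → (7, 11)

(7, 11)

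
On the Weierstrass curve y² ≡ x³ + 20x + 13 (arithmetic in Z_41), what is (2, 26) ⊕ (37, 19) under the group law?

(25, 36)

(2, 26) + (37, 19). λ = (19 - 26)/(37 - 2) ≡ 34/35 mod 41. 35⁻¹ ≡ 34 (mod 41), so λ ≡ 8.
  x = λ² - 2 - 37 = 64 - 39 ≡ 25; y = λ·(2 - 25) - 26 ≡ 36. → (25, 36)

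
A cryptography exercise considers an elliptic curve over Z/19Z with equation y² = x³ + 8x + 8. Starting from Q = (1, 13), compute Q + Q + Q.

(6, 5)

Repeated addition: build up to 3Q.
2Q: tangent at (1, 13): λ = (3·1² + 8)/(2·13) ≡ 11/7. 7⁻¹ ≡ 11 (mod 19), so λ ≡ 11·11 ≡ 7.
  x = λ² - 1 - 1 = 49 - 2 ≡ 9; y = λ·(1 - 9) - 13 ≡ 7. → (9, 7)
3Q: (9, 7) + (1, 13). λ = (13 - 7)/(1 - 9) ≡ 6/11 mod 19. 11⁻¹ ≡ 7 (mod 19) since 11·7 = 77 ≡ 1, so λ ≡ 4.
  x = λ² - 9 - 1 = 16 - 10 ≡ 6; y = λ·(9 - 6) - 7 ≡ 5. → (6, 5)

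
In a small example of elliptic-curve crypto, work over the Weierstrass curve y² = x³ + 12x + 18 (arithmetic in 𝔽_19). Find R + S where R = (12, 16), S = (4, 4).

(10, 6)

(12, 16) + (4, 4). λ = (4 - 16)/(4 - 12) ≡ 7/11 mod 19. 11⁻¹ ≡ 7 (mod 19), so λ ≡ 11.
  x = λ² - 12 - 4 = 121 - 16 ≡ 10; y = λ·(12 - 10) - 16 ≡ 6. → (10, 6)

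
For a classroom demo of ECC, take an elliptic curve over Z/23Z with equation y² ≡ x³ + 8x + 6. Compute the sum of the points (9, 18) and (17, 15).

(9, 18) + (17, 15). λ = (15 - 18)/(17 - 9) ≡ 20/8 mod 23. 8⁻¹ ≡ 3 (mod 23) since 8·3 = 24 ≡ 1, so λ ≡ 14.
  x = λ² - 9 - 17 = 196 - 26 ≡ 9; y = λ·(9 - 9) - 18 ≡ 5. → (9, 5)

(9, 5)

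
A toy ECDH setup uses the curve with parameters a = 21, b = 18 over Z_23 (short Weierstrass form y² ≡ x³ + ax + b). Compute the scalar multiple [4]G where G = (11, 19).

Repeated addition: build up to 4G.
2G: tangent at (11, 19): λ = (3·11² + 21)/(2·19) ≡ 16/15. 15⁻¹ ≡ 20 (mod 23), so λ ≡ 16·20 ≡ 21.
  x = λ² - 11 - 11 = 441 - 22 ≡ 5; y = λ·(11 - 5) - 19 ≡ 15. → (5, 15)
3G: (5, 15) + (11, 19). λ = (19 - 15)/(11 - 5) ≡ 4/6 mod 23. 6⁻¹ ≡ 4 (mod 23) since 6·4 = 24 ≡ 1, so λ ≡ 16.
  x = λ² - 5 - 11 = 256 - 16 ≡ 10; y = λ·(5 - 10) - 15 ≡ 20. → (10, 20)
4G: (10, 20) + (11, 19). λ = (19 - 20)/(11 - 10) ≡ 22/1 mod 23. 1⁻¹ ≡ 1 (mod 23) since 1·1 = 1 ≡ 1, so λ ≡ 22.
  x = λ² - 10 - 11 = 484 - 21 ≡ 3; y = λ·(10 - 3) - 20 ≡ 19. → (3, 19)

(3, 19)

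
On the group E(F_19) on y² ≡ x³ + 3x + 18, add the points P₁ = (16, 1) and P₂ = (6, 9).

(16, 1) + (6, 9). λ = (9 - 1)/(6 - 16) ≡ 8/9 mod 19. 9⁻¹ ≡ 17 (mod 19), so λ ≡ 3.
  x = λ² - 16 - 6 = 9 - 22 ≡ 6; y = λ·(16 - 6) - 1 ≡ 10. → (6, 10)

(6, 10)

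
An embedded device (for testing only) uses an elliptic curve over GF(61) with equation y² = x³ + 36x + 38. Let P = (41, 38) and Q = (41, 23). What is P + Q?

O

The two points share x = 41 and their y-coordinates satisfy 38 + 23 ≡ 0 (mod 61), so they are inverses. Their sum is O.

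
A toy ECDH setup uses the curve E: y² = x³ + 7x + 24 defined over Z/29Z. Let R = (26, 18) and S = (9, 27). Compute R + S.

(26, 18) + (9, 27). λ = (27 - 18)/(9 - 26) ≡ 9/12 mod 29. 12⁻¹ ≡ 17 (mod 29) since 12·17 = 204 ≡ 1, so λ ≡ 8.
  x = λ² - 26 - 9 = 64 - 35 ≡ 0; y = λ·(26 - 0) - 18 ≡ 16. → (0, 16)

(0, 16)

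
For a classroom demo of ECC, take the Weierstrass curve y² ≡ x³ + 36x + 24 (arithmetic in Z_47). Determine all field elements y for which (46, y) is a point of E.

9, 38

x³ + 36x + 24 = 99016 ≡ 34 (mod 47).
Square roots of 34 mod 47: 9 and 38 (since 9² = 81 ≡ 34).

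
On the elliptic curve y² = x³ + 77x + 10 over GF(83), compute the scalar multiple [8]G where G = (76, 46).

(70, 7)

Double-and-add on 8 = (1000)₂. Start with G = (76, 46) for the leading 1-bit.
double: tangent at (76, 46): λ = (3·76² + 77)/(2·46) ≡ 58/9. 9⁻¹ ≡ 37 (mod 83) since 9·37 = 333 ≡ 1, so λ ≡ 58·37 ≡ 71.
  x = λ² - 76 - 76 = 5041 - 152 ≡ 75; y = λ·(76 - 75) - 46 ≡ 25. → (75, 25)
double: tangent at (75, 25): λ = (3·75² + 77)/(2·25) ≡ 20/50. 50⁻¹ ≡ 5 (mod 83) since 50·5 = 250 ≡ 1, so λ ≡ 20·5 ≡ 17.
  x = λ² - 75 - 75 = 289 - 150 ≡ 56; y = λ·(75 - 56) - 25 ≡ 49. → (56, 49)
double: tangent at (56, 49): λ = (3·56² + 77)/(2·49) ≡ 23/15. 15⁻¹ ≡ 72 (mod 83) since 15·72 = 1080 ≡ 1, so λ ≡ 23·72 ≡ 79.
  x = λ² - 56 - 56 = 6241 - 112 ≡ 70; y = λ·(56 - 70) - 49 ≡ 7. → (70, 7)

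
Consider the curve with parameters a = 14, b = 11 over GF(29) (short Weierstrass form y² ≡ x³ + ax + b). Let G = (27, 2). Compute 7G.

(17, 0)

Repeated addition: build up to 7G.
2G: tangent at (27, 2): λ = (3·27² + 14)/(2·2) ≡ 26/4. 4⁻¹ ≡ 22 (mod 29), so λ ≡ 26·22 ≡ 21.
  x = λ² - 27 - 27 = 441 - 54 ≡ 10; y = λ·(27 - 10) - 2 ≡ 7. → (10, 7)
3G: (10, 7) + (27, 2). λ = (2 - 7)/(27 - 10) ≡ 24/17 mod 29. 17⁻¹ ≡ 12 (mod 29) since 17·12 = 204 ≡ 1, so λ ≡ 27.
  x = λ² - 10 - 27 = 729 - 37 ≡ 25; y = λ·(10 - 25) - 7 ≡ 23. → (25, 23)
4G: (25, 23) + (27, 2). λ = (2 - 23)/(27 - 25) ≡ 8/2 mod 29. 2⁻¹ ≡ 15 (mod 29) since 2·15 = 30 ≡ 1, so λ ≡ 4.
  x = λ² - 25 - 27 = 16 - 52 ≡ 22; y = λ·(25 - 22) - 23 ≡ 18. → (22, 18)
5G: (22, 18) + (27, 2). λ = (2 - 18)/(27 - 22) ≡ 13/5 mod 29. 5⁻¹ ≡ 6 (mod 29), so λ ≡ 20.
  x = λ² - 22 - 27 = 400 - 49 ≡ 3; y = λ·(22 - 3) - 18 ≡ 14. → (3, 14)
6G: (3, 14) + (27, 2). λ = (2 - 14)/(27 - 3) ≡ 17/24 mod 29. 24⁻¹ ≡ 23 (mod 29) since 24·23 = 552 ≡ 1, so λ ≡ 14.
  x = λ² - 3 - 27 = 196 - 30 ≡ 21; y = λ·(3 - 21) - 14 ≡ 24. → (21, 24)
7G: (21, 24) + (27, 2). λ = (2 - 24)/(27 - 21) ≡ 7/6 mod 29. 6⁻¹ ≡ 5 (mod 29) since 6·5 = 30 ≡ 1, so λ ≡ 6.
  x = λ² - 21 - 27 = 36 - 48 ≡ 17; y = λ·(21 - 17) - 24 ≡ 0. → (17, 0)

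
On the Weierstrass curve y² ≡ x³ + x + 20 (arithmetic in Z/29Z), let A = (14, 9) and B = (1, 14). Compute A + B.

(9, 27)

(14, 9) + (1, 14). λ = (14 - 9)/(1 - 14) ≡ 5/16 mod 29. 16⁻¹ ≡ 20 (mod 29) since 16·20 = 320 ≡ 1, so λ ≡ 13.
  x = λ² - 14 - 1 = 169 - 15 ≡ 9; y = λ·(14 - 9) - 9 ≡ 27. → (9, 27)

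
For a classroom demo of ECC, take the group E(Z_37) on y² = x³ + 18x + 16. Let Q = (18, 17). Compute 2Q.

tangent at (18, 17): λ = (3·18² + 18)/(2·17) ≡ 28/34. 34⁻¹ ≡ 12 (mod 37) since 34·12 = 408 ≡ 1, so λ ≡ 28·12 ≡ 3.
  x = λ² - 18 - 18 = 9 - 36 ≡ 10; y = λ·(18 - 10) - 17 ≡ 7. → (10, 7)

(10, 7)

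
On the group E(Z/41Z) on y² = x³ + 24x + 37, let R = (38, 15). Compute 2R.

tangent at (38, 15): λ = (3·38² + 24)/(2·15) ≡ 10/30. 30⁻¹ ≡ 26 (mod 41) since 30·26 = 780 ≡ 1, so λ ≡ 10·26 ≡ 14.
  x = λ² - 38 - 38 = 196 - 76 ≡ 38; y = λ·(38 - 38) - 15 ≡ 26. → (38, 26)

(38, 26)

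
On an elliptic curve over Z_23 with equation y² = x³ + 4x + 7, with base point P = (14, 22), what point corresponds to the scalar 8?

Double-and-add on 8 = (1000)₂. Start with P = (14, 22) for the leading 1-bit.
double: tangent at (14, 22): λ = (3·14² + 4)/(2·22) ≡ 17/21. 21⁻¹ ≡ 11 (mod 23) since 21·11 = 231 ≡ 1, so λ ≡ 17·11 ≡ 3.
  x = λ² - 14 - 14 = 9 - 28 ≡ 4; y = λ·(14 - 4) - 22 ≡ 8. → (4, 8)
double: tangent at (4, 8): λ = (3·4² + 4)/(2·8) ≡ 6/16. 16⁻¹ ≡ 13 (mod 23), so λ ≡ 6·13 ≡ 9.
  x = λ² - 4 - 4 = 81 - 8 ≡ 4; y = λ·(4 - 4) - 8 ≡ 15. → (4, 15)
double: tangent at (4, 15): λ = (3·4² + 4)/(2·15) ≡ 6/7. 7⁻¹ ≡ 10 (mod 23), so λ ≡ 6·10 ≡ 14.
  x = λ² - 4 - 4 = 196 - 8 ≡ 4; y = λ·(4 - 4) - 15 ≡ 8. → (4, 8)

(4, 8)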